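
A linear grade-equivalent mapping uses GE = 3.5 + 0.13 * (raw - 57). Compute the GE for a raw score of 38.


raw - median = 38 - 57 = -19
slope * diff = 0.13 * -19 = -2.47
GE = 3.5 + -2.47
GE = 1.03

1.03


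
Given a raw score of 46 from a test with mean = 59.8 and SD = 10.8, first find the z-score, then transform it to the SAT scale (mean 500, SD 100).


z = (X - mean) / SD = (46 - 59.8) / 10.8
z = -13.8 / 10.8
z = -1.2778
SAT-scale = SAT = 500 + 100z
Carry z at full precision (z = -13.8 / 10.8) into the conversion:
SAT-scale = 500 + 100 * (-13.8 / 10.8) = 500 + -1380 / 10.8
SAT-scale = 500 + -127.7778
SAT-scale = 372.2222

372.2222


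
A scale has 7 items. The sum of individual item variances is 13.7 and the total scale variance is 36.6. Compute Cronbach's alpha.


alpha = (k/(k-1)) * (1 - sum(si^2)/s_total^2)
= (7/6) * (1 - 13.7/36.6)
alpha = 0.73

0.73


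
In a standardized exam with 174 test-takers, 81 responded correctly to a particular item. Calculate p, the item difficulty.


Item difficulty p = number correct / total examinees
p = 81 / 174
p = 0.4655

0.4655


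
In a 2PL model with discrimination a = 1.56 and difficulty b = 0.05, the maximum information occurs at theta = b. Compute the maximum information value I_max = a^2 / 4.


For 2PL, max info at theta = b = 0.05
I_max = a^2 / 4 = 1.56^2 / 4
= 2.4336 / 4
I_max = 0.6084

0.6084


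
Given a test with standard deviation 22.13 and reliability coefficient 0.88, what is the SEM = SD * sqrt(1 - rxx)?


SEM = SD * sqrt(1 - rxx)
SEM = 22.13 * sqrt(1 - 0.88)
SEM = 22.13 * sqrt(0.12) = 22.13 * 0.34641
SEM = 7.6661

7.6661


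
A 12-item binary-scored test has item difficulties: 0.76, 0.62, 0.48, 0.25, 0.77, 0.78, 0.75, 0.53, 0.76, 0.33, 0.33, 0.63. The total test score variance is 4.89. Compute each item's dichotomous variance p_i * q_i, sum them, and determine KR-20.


For each item, compute p_i * q_i:
  Item 1: 0.76 * 0.24 = 0.1824
  Item 2: 0.62 * 0.38 = 0.2356
  Item 3: 0.48 * 0.52 = 0.2496
  Item 4: 0.25 * 0.75 = 0.1875
  Item 5: 0.77 * 0.23 = 0.1771
  Item 6: 0.78 * 0.22 = 0.1716
  Item 7: 0.75 * 0.25 = 0.1875
  Item 8: 0.53 * 0.47 = 0.2491
  Item 9: 0.76 * 0.24 = 0.1824
  Item 10: 0.33 * 0.67 = 0.2211
  Item 11: 0.33 * 0.67 = 0.2211
  Item 12: 0.63 * 0.37 = 0.2331
Sum(p_i * q_i) = 0.1824 + 0.2356 + 0.2496 + 0.1875 + 0.1771 + 0.1716 + 0.1875 + 0.2491 + 0.1824 + 0.2211 + 0.2211 + 0.2331 = 2.4981
KR-20 = (k/(k-1)) * (1 - Sum(p_i*q_i) / Var_total)
= (12/11) * (1 - 2.4981/4.89)
= 1.0909 * 0.4891
KR-20 = 0.5336

0.5336


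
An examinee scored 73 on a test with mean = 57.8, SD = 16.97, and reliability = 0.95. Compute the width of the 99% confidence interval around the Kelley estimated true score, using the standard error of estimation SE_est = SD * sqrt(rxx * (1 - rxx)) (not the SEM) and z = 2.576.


True score estimate = 0.95*73 + 0.05*57.8 = 72.24
SE_est = SD * sqrt(rxx * (1 - rxx)) = 16.97 * sqrt(0.95 * 0.05) = 16.97 * sqrt(0.0475) = 3.698526
CI = T_est +/- z * SE_est, so width = 2 * z * SE_est = 2 * 2.576 * 3.698526
Width = 19.0548

19.0548


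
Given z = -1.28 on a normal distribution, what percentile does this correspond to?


CDF(z) = 0.5 * (1 + erf(z/sqrt(2)))
erf(-0.9051) = -0.7995
CDF = 0.1003
Percentile rank = 0.1003 * 100 = 10.03

10.03


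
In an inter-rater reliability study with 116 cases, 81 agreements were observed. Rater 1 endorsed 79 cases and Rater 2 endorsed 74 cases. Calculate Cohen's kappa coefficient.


P_o = 81/116 = 0.698276
P_e = (79*74 + 37*42) / 13456 = 0.549941
kappa = (P_o - P_e) / (1 - P_e)
kappa = (0.698276 - 0.549941) / (1 - 0.549941)
kappa = 0.3296

0.3296


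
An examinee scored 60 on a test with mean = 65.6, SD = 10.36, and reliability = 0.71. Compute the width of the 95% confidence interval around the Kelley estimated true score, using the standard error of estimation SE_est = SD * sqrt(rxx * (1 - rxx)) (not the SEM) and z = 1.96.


True score estimate = 0.71*60 + 0.29*65.6 = 61.624
SE_est = SD * sqrt(rxx * (1 - rxx)) = 10.36 * sqrt(0.71 * 0.29) = 10.36 * sqrt(0.2059) = 4.700975
CI = T_est +/- z * SE_est, so width = 2 * z * SE_est = 2 * 1.96 * 4.700975
Width = 18.4278

18.4278


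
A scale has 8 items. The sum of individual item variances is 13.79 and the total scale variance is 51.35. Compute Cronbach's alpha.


alpha = (k/(k-1)) * (1 - sum(si^2)/s_total^2)
= (8/7) * (1 - 13.79/51.35)
alpha = 0.8359

0.8359


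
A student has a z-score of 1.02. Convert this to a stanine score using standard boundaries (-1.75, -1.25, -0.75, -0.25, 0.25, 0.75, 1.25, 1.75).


Stanine boundaries: [-1.75, -1.25, -0.75, -0.25, 0.25, 0.75, 1.25, 1.75]
z = 1.02
Check each boundary:
  z >= -1.75 -> could be stanine 2
  z >= -1.25 -> could be stanine 3
  z >= -0.75 -> could be stanine 4
  z >= -0.25 -> could be stanine 5
  z >= 0.25 -> could be stanine 6
  z >= 0.75 -> could be stanine 7
  z < 1.25
  z < 1.75
Highest qualifying boundary gives stanine = 7

7


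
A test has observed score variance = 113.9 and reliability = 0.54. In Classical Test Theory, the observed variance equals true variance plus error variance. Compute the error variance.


var_true = rxx * var_obs = 0.54 * 113.9 = 61.506
var_error = var_obs - var_true
var_error = 113.9 - 61.506
var_error = 52.394

52.394


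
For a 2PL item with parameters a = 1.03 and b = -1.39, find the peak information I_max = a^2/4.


For 2PL, max info at theta = b = -1.39
I_max = a^2 / 4 = 1.03^2 / 4
= 1.0609 / 4
I_max = 0.2652

0.2652


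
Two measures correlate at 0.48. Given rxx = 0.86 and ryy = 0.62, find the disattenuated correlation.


r_corrected = rxy / sqrt(rxx * ryy)
= 0.48 / sqrt(0.86 * 0.62)
= 0.48 / sqrt(0.5332)
= 0.48 / 0.730205
r_corrected = 0.6573

0.6573


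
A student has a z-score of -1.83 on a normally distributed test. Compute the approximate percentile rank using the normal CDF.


CDF(z) = 0.5 * (1 + erf(z/sqrt(2)))
erf(-1.294) = -0.9328
CDF = 0.0336
Percentile rank = 0.0336 * 100 = 3.36

3.36


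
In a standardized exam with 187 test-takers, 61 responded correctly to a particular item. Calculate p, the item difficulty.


Item difficulty p = number correct / total examinees
p = 61 / 187
p = 0.3262

0.3262


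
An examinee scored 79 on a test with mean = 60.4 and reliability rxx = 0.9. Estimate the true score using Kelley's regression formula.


T_est = rxx * X + (1 - rxx) * mean
T_est = 0.9 * 79 + 0.1 * 60.4
T_est = 71.1 + 6.04
T_est = 77.14

77.14


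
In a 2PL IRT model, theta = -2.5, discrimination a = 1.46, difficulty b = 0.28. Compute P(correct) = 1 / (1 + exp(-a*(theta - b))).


a*(theta - b) = 1.46 * (-2.5 - 0.28) = -4.0588
exp(--4.0588) = 57.9048
P = 1 / (1 + 57.9048)
P = 0.017

0.017


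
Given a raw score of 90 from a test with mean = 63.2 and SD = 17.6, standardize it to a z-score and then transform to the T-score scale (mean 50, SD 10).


z = (X - mean) / SD = (90 - 63.2) / 17.6
z = 26.8 / 17.6
z = 1.5227
T-score = T = 50 + 10z
Carry z at full precision (z = 26.8 / 17.6) into the conversion:
T-score = 50 + 10 * (26.8 / 17.6) = 50 + 268 / 17.6
T-score = 50 + 15.2273
T-score = 65.2273

65.2273


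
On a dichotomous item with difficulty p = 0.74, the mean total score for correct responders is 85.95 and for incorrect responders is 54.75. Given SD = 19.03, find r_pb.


q = 1 - p = 0.26
rpb = ((M1 - M0) / SD) * sqrt(p * q)
rpb = ((85.95 - 54.75) / 19.03) * sqrt(0.74 * 0.26)
rpb = 0.7191

0.7191


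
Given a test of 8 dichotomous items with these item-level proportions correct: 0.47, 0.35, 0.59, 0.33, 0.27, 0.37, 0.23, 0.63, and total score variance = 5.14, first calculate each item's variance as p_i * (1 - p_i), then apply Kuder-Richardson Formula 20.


For each item, compute p_i * q_i:
  Item 1: 0.47 * 0.53 = 0.2491
  Item 2: 0.35 * 0.65 = 0.2275
  Item 3: 0.59 * 0.41 = 0.2419
  Item 4: 0.33 * 0.67 = 0.2211
  Item 5: 0.27 * 0.73 = 0.1971
  Item 6: 0.37 * 0.63 = 0.2331
  Item 7: 0.23 * 0.77 = 0.1771
  Item 8: 0.63 * 0.37 = 0.2331
Sum(p_i * q_i) = 0.2491 + 0.2275 + 0.2419 + 0.2211 + 0.1971 + 0.2331 + 0.1771 + 0.2331 = 1.78
KR-20 = (k/(k-1)) * (1 - Sum(p_i*q_i) / Var_total)
= (8/7) * (1 - 1.78/5.14)
= 1.1429 * 0.6537
KR-20 = 0.7471

0.7471


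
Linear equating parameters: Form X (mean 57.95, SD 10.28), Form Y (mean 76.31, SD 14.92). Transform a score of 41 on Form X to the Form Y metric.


slope = SD_Y / SD_X = 14.92 / 10.28 ~ 1.4514
intercept = mean_Y - slope * mean_X = 76.31 - (14.92 / 10.28) * 57.95 ~ -7.7964
Y = slope * X + intercept. To avoid rounding drift from the rounded slope/intercept, evaluate the equivalent form Y = mean_Y + SD_Y * (X - mean_X) / SD_X at full precision:
Y = 76.31 + 14.92 * (41 - 57.95) / 10.28
Y = 76.31 - 14.92 * 16.95 / 10.28
Y = 76.31 - 252.894 / 10.28
Y = 76.31 - 24.6006
Y = 51.7094

51.7094


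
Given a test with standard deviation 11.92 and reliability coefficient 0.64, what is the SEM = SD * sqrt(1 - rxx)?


SEM = SD * sqrt(1 - rxx)
SEM = 11.92 * sqrt(1 - 0.64)
SEM = 11.92 * sqrt(0.36) = 11.92 * 0.6
SEM = 7.152

7.152


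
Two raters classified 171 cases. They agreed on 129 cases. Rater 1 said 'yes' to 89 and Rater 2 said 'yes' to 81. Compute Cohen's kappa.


P_o = 129/171 = 0.754386
P_e = (89*81 + 82*90) / 29241 = 0.498923
kappa = (P_o - P_e) / (1 - P_e)
kappa = (0.754386 - 0.498923) / (1 - 0.498923)
kappa = 0.5098

0.5098


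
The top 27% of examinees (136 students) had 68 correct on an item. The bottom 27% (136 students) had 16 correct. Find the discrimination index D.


p_upper = 68/136 = 0.5
p_lower = 16/136 = 0.1176
D = 0.5 - 0.1176 = 0.3824

0.3824


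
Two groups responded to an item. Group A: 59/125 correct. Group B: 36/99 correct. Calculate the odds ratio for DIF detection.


Odds_A = 59/66 = 0.8939
Odds_B = 36/63 = 0.5714
OR = Odds_A / Odds_B = 0.8939 / 0.5714
Exactly, OR = (59 * 63) / (66 * 36) = 3717 / 2376
OR = 1.5644

1.5644


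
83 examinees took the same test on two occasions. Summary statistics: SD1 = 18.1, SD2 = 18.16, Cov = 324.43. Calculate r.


r = cov(X,Y) / (SD_X * SD_Y)
r = 324.43 / (18.1 * 18.16)
r = 324.43 / 328.696
r = 0.987

0.987


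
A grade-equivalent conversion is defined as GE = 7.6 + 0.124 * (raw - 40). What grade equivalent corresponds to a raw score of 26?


raw - median = 26 - 40 = -14
slope * diff = 0.124 * -14 = -1.736
GE = 7.6 + -1.736
GE = 5.864

5.864


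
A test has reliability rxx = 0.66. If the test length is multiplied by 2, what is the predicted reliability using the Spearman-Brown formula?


r_new = (n * rxx) / (1 + (n-1) * rxx)
r_new = (2 * 0.66) / (1 + 1 * 0.66)
r_new = 1.32 / 1.66
r_new = 0.7952

0.7952


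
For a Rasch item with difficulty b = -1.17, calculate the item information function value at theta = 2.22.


P = 1/(1+exp(-(2.22--1.17))) = 0.9674
I = P*(1-P) = 0.9674 * 0.0326
I = 0.0315

0.0315


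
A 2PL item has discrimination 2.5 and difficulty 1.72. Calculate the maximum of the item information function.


For 2PL, max info at theta = b = 1.72
I_max = a^2 / 4 = 2.5^2 / 4
= 6.25 / 4
I_max = 1.5625

1.5625


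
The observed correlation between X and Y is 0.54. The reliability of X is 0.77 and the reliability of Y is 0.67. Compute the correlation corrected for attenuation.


r_corrected = rxy / sqrt(rxx * ryy)
= 0.54 / sqrt(0.77 * 0.67)
= 0.54 / sqrt(0.5159)
= 0.54 / 0.718262
r_corrected = 0.7518

0.7518


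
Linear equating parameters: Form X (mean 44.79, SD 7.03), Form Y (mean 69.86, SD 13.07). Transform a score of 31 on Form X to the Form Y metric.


slope = SD_Y / SD_X = 13.07 / 7.03 ~ 1.8592
intercept = mean_Y - slope * mean_X = 69.86 - (13.07 / 7.03) * 44.79 ~ -13.4124
Y = slope * X + intercept. To avoid rounding drift from the rounded slope/intercept, evaluate the equivalent form Y = mean_Y + SD_Y * (X - mean_X) / SD_X at full precision:
Y = 69.86 + 13.07 * (31 - 44.79) / 7.03
Y = 69.86 - 13.07 * 13.79 / 7.03
Y = 69.86 - 180.2353 / 7.03
Y = 69.86 - 25.638
Y = 44.222

44.222


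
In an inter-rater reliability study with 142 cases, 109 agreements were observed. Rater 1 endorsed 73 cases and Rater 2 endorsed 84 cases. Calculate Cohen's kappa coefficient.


P_o = 109/142 = 0.767606
P_e = (73*84 + 69*58) / 20164 = 0.502579
kappa = (P_o - P_e) / (1 - P_e)
kappa = (0.767606 - 0.502579) / (1 - 0.502579)
kappa = 0.5328

0.5328


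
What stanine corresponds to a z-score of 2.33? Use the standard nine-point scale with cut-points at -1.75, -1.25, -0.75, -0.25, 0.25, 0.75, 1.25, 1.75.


Stanine boundaries: [-1.75, -1.25, -0.75, -0.25, 0.25, 0.75, 1.25, 1.75]
z = 2.33
Check each boundary:
  z >= -1.75 -> could be stanine 2
  z >= -1.25 -> could be stanine 3
  z >= -0.75 -> could be stanine 4
  z >= -0.25 -> could be stanine 5
  z >= 0.25 -> could be stanine 6
  z >= 0.75 -> could be stanine 7
  z >= 1.25 -> could be stanine 8
  z >= 1.75 -> could be stanine 9
Highest qualifying boundary gives stanine = 9

9


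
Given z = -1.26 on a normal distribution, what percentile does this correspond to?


CDF(z) = 0.5 * (1 + erf(z/sqrt(2)))
erf(-0.891) = -0.7923
CDF = 0.1038
Percentile rank = 0.1038 * 100 = 10.38

10.38


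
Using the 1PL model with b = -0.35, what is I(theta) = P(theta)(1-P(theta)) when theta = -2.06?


P = 1/(1+exp(-(-2.06--0.35))) = 0.1532
I = P*(1-P) = 0.1532 * 0.8468
I = 0.1297

0.1297


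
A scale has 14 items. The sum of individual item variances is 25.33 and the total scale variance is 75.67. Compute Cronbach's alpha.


alpha = (k/(k-1)) * (1 - sum(si^2)/s_total^2)
= (14/13) * (1 - 25.33/75.67)
alpha = 0.7164

0.7164


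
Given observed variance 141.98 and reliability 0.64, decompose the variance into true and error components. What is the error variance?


var_true = rxx * var_obs = 0.64 * 141.98 = 90.8672
var_error = var_obs - var_true
var_error = 141.98 - 90.8672
var_error = 51.1128

51.1128


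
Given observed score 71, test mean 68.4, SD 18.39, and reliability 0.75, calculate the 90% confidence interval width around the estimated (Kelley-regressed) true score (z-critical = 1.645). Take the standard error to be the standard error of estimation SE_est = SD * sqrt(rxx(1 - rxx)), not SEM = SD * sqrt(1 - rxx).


True score estimate = 0.75*71 + 0.25*68.4 = 70.35
SE_est = SD * sqrt(rxx * (1 - rxx)) = 18.39 * sqrt(0.75 * 0.25) = 18.39 * sqrt(0.1875) = 7.963104
CI = T_est +/- z * SE_est, so width = 2 * z * SE_est = 2 * 1.645 * 7.963104
Width = 26.1986

26.1986


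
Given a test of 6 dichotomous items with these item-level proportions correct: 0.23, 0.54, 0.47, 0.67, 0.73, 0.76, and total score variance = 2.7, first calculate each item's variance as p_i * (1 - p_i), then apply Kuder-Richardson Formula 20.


For each item, compute p_i * q_i:
  Item 1: 0.23 * 0.77 = 0.1771
  Item 2: 0.54 * 0.46 = 0.2484
  Item 3: 0.47 * 0.53 = 0.2491
  Item 4: 0.67 * 0.33 = 0.2211
  Item 5: 0.73 * 0.27 = 0.1971
  Item 6: 0.76 * 0.24 = 0.1824
Sum(p_i * q_i) = 0.1771 + 0.2484 + 0.2491 + 0.2211 + 0.1971 + 0.1824 = 1.2752
KR-20 = (k/(k-1)) * (1 - Sum(p_i*q_i) / Var_total)
= (6/5) * (1 - 1.2752/2.7)
= 1.2 * 0.5277
KR-20 = 0.6332

0.6332


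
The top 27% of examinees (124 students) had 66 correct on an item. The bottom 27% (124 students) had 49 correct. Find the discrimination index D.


p_upper = 66/124 = 0.5323
p_lower = 49/124 = 0.3952
D = 0.5323 - 0.3952 = 0.1371

0.1371


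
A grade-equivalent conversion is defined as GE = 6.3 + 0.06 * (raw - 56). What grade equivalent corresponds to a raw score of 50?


raw - median = 50 - 56 = -6
slope * diff = 0.06 * -6 = -0.36
GE = 6.3 + -0.36
GE = 5.94

5.94


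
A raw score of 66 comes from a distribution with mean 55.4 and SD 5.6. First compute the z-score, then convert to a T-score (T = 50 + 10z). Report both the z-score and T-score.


z = (X - mean) / SD = (66 - 55.4) / 5.6
z = 10.6 / 5.6
z = 1.8929
T-score = T = 50 + 10z
Carry z at full precision (z = 10.6 / 5.6) into the conversion:
T-score = 50 + 10 * (10.6 / 5.6) = 50 + 106 / 5.6
T-score = 50 + 18.9286
T-score = 68.9286

68.9286


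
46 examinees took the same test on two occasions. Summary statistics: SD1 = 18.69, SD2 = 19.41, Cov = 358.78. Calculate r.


r = cov(X,Y) / (SD_X * SD_Y)
r = 358.78 / (18.69 * 19.41)
r = 358.78 / 362.7729
r = 0.989

0.989


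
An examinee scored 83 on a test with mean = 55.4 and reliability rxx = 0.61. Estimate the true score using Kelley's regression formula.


T_est = rxx * X + (1 - rxx) * mean
T_est = 0.61 * 83 + 0.39 * 55.4
T_est = 50.63 + 21.606
T_est = 72.236

72.236


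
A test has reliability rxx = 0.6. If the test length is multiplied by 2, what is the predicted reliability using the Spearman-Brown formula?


r_new = (n * rxx) / (1 + (n-1) * rxx)
r_new = (2 * 0.6) / (1 + 1 * 0.6)
r_new = 1.2 / 1.6
r_new = 0.75

0.75


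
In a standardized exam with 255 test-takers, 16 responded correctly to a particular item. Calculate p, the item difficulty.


Item difficulty p = number correct / total examinees
p = 16 / 255
p = 0.0627

0.0627


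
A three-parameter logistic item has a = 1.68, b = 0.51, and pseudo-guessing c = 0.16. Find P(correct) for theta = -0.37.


logit = 1.68*(-0.37 - 0.51) = -1.4784
P* = 1/(1 + exp(--1.4784)) = 0.1857
P = 0.16 + (1 - 0.16) * 0.1857
P = 0.316

0.316


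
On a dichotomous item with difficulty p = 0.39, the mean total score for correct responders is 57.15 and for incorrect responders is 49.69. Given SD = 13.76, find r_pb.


q = 1 - p = 0.61
rpb = ((M1 - M0) / SD) * sqrt(p * q)
rpb = ((57.15 - 49.69) / 13.76) * sqrt(0.39 * 0.61)
rpb = 0.2644

0.2644


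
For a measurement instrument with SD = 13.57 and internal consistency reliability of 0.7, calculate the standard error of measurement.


SEM = SD * sqrt(1 - rxx)
SEM = 13.57 * sqrt(1 - 0.7)
SEM = 13.57 * sqrt(0.3) = 13.57 * 0.547723
SEM = 7.4326

7.4326


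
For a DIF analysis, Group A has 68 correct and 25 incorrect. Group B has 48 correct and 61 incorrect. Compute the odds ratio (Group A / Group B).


Odds_A = 68/25 = 2.72
Odds_B = 48/61 = 0.7869
OR = Odds_A / Odds_B = 2.72 / 0.7869
Exactly, OR = (68 * 61) / (25 * 48) = 4148 / 1200
OR = 3.4567

3.4567


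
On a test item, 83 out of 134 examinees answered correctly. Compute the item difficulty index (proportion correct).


Item difficulty p = number correct / total examinees
p = 83 / 134
p = 0.6194

0.6194


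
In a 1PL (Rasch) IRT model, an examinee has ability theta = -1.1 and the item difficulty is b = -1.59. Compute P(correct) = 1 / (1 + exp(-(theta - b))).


theta - b = -1.1 - -1.59 = 0.49
exp(-(theta - b)) = exp(-0.49) = 0.6126
P = 1 / (1 + 0.6126)
P = 0.6201

0.6201


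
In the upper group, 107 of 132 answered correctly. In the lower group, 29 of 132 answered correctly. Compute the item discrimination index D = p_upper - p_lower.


p_upper = 107/132 = 0.8106
p_lower = 29/132 = 0.2197
D = 0.8106 - 0.2197 = 0.5909

0.5909


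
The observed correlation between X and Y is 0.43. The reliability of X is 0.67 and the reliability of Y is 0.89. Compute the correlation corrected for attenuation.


r_corrected = rxy / sqrt(rxx * ryy)
= 0.43 / sqrt(0.67 * 0.89)
= 0.43 / sqrt(0.5963)
= 0.43 / 0.772205
r_corrected = 0.5568

0.5568


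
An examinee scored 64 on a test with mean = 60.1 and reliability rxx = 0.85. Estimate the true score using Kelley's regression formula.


T_est = rxx * X + (1 - rxx) * mean
T_est = 0.85 * 64 + 0.15 * 60.1
T_est = 54.4 + 9.015
T_est = 63.415

63.415


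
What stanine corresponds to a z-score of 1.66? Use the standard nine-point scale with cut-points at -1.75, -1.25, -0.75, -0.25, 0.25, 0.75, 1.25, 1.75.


Stanine boundaries: [-1.75, -1.25, -0.75, -0.25, 0.25, 0.75, 1.25, 1.75]
z = 1.66
Check each boundary:
  z >= -1.75 -> could be stanine 2
  z >= -1.25 -> could be stanine 3
  z >= -0.75 -> could be stanine 4
  z >= -0.25 -> could be stanine 5
  z >= 0.25 -> could be stanine 6
  z >= 0.75 -> could be stanine 7
  z >= 1.25 -> could be stanine 8
  z < 1.75
Highest qualifying boundary gives stanine = 8

8


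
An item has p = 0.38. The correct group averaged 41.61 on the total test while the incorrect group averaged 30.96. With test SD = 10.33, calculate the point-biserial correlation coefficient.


q = 1 - p = 0.62
rpb = ((M1 - M0) / SD) * sqrt(p * q)
rpb = ((41.61 - 30.96) / 10.33) * sqrt(0.38 * 0.62)
rpb = 0.5004

0.5004


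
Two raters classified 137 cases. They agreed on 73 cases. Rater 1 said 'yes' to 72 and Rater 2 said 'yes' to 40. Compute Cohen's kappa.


P_o = 73/137 = 0.532847
P_e = (72*40 + 65*97) / 18769 = 0.489371
kappa = (P_o - P_e) / (1 - P_e)
kappa = (0.532847 - 0.489371) / (1 - 0.489371)
kappa = 0.0851

0.0851


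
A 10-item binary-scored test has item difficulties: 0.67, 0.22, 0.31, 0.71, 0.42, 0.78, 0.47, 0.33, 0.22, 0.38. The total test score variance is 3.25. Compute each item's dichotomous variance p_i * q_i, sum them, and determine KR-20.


For each item, compute p_i * q_i:
  Item 1: 0.67 * 0.33 = 0.2211
  Item 2: 0.22 * 0.78 = 0.1716
  Item 3: 0.31 * 0.69 = 0.2139
  Item 4: 0.71 * 0.29 = 0.2059
  Item 5: 0.42 * 0.58 = 0.2436
  Item 6: 0.78 * 0.22 = 0.1716
  Item 7: 0.47 * 0.53 = 0.2491
  Item 8: 0.33 * 0.67 = 0.2211
  Item 9: 0.22 * 0.78 = 0.1716
  Item 10: 0.38 * 0.62 = 0.2356
Sum(p_i * q_i) = 0.2211 + 0.1716 + 0.2139 + 0.2059 + 0.2436 + 0.1716 + 0.2491 + 0.2211 + 0.1716 + 0.2356 = 2.1051
KR-20 = (k/(k-1)) * (1 - Sum(p_i*q_i) / Var_total)
= (10/9) * (1 - 2.1051/3.25)
= 1.1111 * 0.3523
KR-20 = 0.3914

0.3914


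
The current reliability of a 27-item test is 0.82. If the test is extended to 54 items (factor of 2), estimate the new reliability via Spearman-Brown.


r_new = (n * rxx) / (1 + (n-1) * rxx)
r_new = (2 * 0.82) / (1 + 1 * 0.82)
r_new = 1.64 / 1.82
r_new = 0.9011

0.9011


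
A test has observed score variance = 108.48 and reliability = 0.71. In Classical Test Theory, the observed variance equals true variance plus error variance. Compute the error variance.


var_true = rxx * var_obs = 0.71 * 108.48 = 77.0208
var_error = var_obs - var_true
var_error = 108.48 - 77.0208
var_error = 31.4592

31.4592


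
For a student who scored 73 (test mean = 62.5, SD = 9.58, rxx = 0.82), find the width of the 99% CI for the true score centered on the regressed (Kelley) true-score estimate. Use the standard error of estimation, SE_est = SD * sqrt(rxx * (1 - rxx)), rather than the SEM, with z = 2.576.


True score estimate = 0.82*73 + 0.18*62.5 = 71.11
SE_est = SD * sqrt(rxx * (1 - rxx)) = 9.58 * sqrt(0.82 * 0.18) = 9.58 * sqrt(0.1476) = 3.680516
CI = T_est +/- z * SE_est, so width = 2 * z * SE_est = 2 * 2.576 * 3.680516
Width = 18.962

18.962


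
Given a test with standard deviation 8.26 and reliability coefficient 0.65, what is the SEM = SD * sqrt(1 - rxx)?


SEM = SD * sqrt(1 - rxx)
SEM = 8.26 * sqrt(1 - 0.65)
SEM = 8.26 * sqrt(0.35) = 8.26 * 0.591608
SEM = 4.8867

4.8867


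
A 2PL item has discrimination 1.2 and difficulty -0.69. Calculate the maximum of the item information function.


For 2PL, max info at theta = b = -0.69
I_max = a^2 / 4 = 1.2^2 / 4
= 1.44 / 4
I_max = 0.36

0.36


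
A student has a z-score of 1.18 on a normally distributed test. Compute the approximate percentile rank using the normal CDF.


CDF(z) = 0.5 * (1 + erf(z/sqrt(2)))
erf(0.8344) = 0.762
CDF = 0.881
Percentile rank = 0.881 * 100 = 88.1

88.1


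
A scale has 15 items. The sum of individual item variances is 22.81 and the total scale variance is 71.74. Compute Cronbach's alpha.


alpha = (k/(k-1)) * (1 - sum(si^2)/s_total^2)
= (15/14) * (1 - 22.81/71.74)
alpha = 0.7308

0.7308


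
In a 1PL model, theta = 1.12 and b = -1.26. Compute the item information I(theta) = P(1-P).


P = 1/(1+exp(-(1.12--1.26))) = 0.9153
I = P*(1-P) = 0.9153 * 0.0847
I = 0.0775

0.0775


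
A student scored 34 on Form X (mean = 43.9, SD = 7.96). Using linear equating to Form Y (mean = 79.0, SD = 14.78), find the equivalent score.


slope = SD_Y / SD_X = 14.78 / 7.96 ~ 1.8568
intercept = mean_Y - slope * mean_X = 79.0 - (14.78 / 7.96) * 43.9 ~ -2.5128
Y = slope * X + intercept. To avoid rounding drift from the rounded slope/intercept, evaluate the equivalent form Y = mean_Y + SD_Y * (X - mean_X) / SD_X at full precision:
Y = 79.0 + 14.78 * (34 - 43.9) / 7.96
Y = 79.0 - 14.78 * 9.9 / 7.96
Y = 79.0 - 146.322 / 7.96
Y = 79.0 - 18.3822
Y = 60.6178

60.6178


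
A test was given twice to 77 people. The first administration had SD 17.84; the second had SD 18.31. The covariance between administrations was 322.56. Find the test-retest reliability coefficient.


r = cov(X,Y) / (SD_X * SD_Y)
r = 322.56 / (17.84 * 18.31)
r = 322.56 / 326.6504
r = 0.9875

0.9875


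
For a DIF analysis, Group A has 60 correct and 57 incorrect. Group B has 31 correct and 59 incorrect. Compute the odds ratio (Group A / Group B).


Odds_A = 60/57 = 1.0526
Odds_B = 31/59 = 0.5254
OR = Odds_A / Odds_B = 1.0526 / 0.5254
Exactly, OR = (60 * 59) / (57 * 31) = 3540 / 1767
OR = 2.0034

2.0034


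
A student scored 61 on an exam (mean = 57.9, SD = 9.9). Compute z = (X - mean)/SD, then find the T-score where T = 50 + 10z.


z = (X - mean) / SD = (61 - 57.9) / 9.9
z = 3.1 / 9.9
z = 0.3131
T-score = T = 50 + 10z
Carry z at full precision (z = 3.1 / 9.9) into the conversion:
T-score = 50 + 10 * (3.1 / 9.9) = 50 + 31 / 9.9
T-score = 50 + 3.1313
T-score = 53.1313

53.1313


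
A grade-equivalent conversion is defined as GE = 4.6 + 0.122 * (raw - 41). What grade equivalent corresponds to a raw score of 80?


raw - median = 80 - 41 = 39
slope * diff = 0.122 * 39 = 4.758
GE = 4.6 + 4.758
GE = 9.358

9.358


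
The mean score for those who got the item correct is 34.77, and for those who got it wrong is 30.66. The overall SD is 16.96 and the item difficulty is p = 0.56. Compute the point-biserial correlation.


q = 1 - p = 0.44
rpb = ((M1 - M0) / SD) * sqrt(p * q)
rpb = ((34.77 - 30.66) / 16.96) * sqrt(0.56 * 0.44)
rpb = 0.1203

0.1203


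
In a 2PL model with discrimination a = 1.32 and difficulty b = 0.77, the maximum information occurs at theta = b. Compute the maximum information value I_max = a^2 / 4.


For 2PL, max info at theta = b = 0.77
I_max = a^2 / 4 = 1.32^2 / 4
= 1.7424 / 4
I_max = 0.4356

0.4356


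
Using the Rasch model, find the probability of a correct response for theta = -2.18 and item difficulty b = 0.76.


theta - b = -2.18 - 0.76 = -2.94
exp(-(theta - b)) = exp(2.94) = 18.9158
P = 1 / (1 + 18.9158)
P = 0.0502

0.0502


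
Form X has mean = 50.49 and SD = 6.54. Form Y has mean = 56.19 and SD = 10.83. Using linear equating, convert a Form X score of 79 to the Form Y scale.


slope = SD_Y / SD_X = 10.83 / 6.54 ~ 1.656
intercept = mean_Y - slope * mean_X = 56.19 - (10.83 / 6.54) * 50.49 ~ -27.4196
Y = slope * X + intercept. To avoid rounding drift from the rounded slope/intercept, evaluate the equivalent form Y = mean_Y + SD_Y * (X - mean_X) / SD_X at full precision:
Y = 56.19 + 10.83 * (79 - 50.49) / 6.54
Y = 56.19 + 10.83 * 28.51 / 6.54
Y = 56.19 + 308.7633 / 6.54
Y = 56.19 + 47.2115
Y = 103.4015

103.4015


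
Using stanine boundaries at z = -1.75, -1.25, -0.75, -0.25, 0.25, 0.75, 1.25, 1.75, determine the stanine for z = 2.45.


Stanine boundaries: [-1.75, -1.25, -0.75, -0.25, 0.25, 0.75, 1.25, 1.75]
z = 2.45
Check each boundary:
  z >= -1.75 -> could be stanine 2
  z >= -1.25 -> could be stanine 3
  z >= -0.75 -> could be stanine 4
  z >= -0.25 -> could be stanine 5
  z >= 0.25 -> could be stanine 6
  z >= 0.75 -> could be stanine 7
  z >= 1.25 -> could be stanine 8
  z >= 1.75 -> could be stanine 9
Highest qualifying boundary gives stanine = 9

9


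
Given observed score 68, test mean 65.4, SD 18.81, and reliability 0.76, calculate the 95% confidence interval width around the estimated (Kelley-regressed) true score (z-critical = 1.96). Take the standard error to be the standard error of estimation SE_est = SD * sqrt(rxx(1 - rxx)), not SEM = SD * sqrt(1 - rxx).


True score estimate = 0.76*68 + 0.24*65.4 = 67.376
SE_est = SD * sqrt(rxx * (1 - rxx)) = 18.81 * sqrt(0.76 * 0.24) = 18.81 * sqrt(0.1824) = 8.033434
CI = T_est +/- z * SE_est, so width = 2 * z * SE_est = 2 * 1.96 * 8.033434
Width = 31.4911

31.4911


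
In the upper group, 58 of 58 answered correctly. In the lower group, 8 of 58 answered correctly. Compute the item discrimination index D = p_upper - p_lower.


p_upper = 58/58 = 1.0
p_lower = 8/58 = 0.1379
D = 1.0 - 0.1379 = 0.8621

0.8621


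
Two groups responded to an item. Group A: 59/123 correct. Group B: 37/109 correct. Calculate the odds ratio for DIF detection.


Odds_A = 59/64 = 0.9219
Odds_B = 37/72 = 0.5139
OR = Odds_A / Odds_B = 0.9219 / 0.5139
Exactly, OR = (59 * 72) / (64 * 37) = 4248 / 2368
OR = 1.7939

1.7939


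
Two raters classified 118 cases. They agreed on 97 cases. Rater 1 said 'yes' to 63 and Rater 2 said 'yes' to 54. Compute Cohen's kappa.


P_o = 97/118 = 0.822034
P_e = (63*54 + 55*64) / 13924 = 0.497127
kappa = (P_o - P_e) / (1 - P_e)
kappa = (0.822034 - 0.497127) / (1 - 0.497127)
kappa = 0.6461

0.6461


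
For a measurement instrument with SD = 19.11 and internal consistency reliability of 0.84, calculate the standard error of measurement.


SEM = SD * sqrt(1 - rxx)
SEM = 19.11 * sqrt(1 - 0.84)
SEM = 19.11 * sqrt(0.16) = 19.11 * 0.4
SEM = 7.644

7.644


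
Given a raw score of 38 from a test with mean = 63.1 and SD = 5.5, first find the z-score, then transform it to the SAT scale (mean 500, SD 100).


z = (X - mean) / SD = (38 - 63.1) / 5.5
z = -25.1 / 5.5
z = -4.5636
SAT-scale = SAT = 500 + 100z
Carry z at full precision (z = -25.1 / 5.5) into the conversion:
SAT-scale = 500 + 100 * (-25.1 / 5.5) = 500 + -2510 / 5.5
SAT-scale = 500 + -456.3636
SAT-scale = 43.6364

43.6364


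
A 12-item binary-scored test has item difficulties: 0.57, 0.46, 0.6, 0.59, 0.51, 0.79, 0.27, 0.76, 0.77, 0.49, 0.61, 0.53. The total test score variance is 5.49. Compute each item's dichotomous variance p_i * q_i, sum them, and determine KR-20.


For each item, compute p_i * q_i:
  Item 1: 0.57 * 0.43 = 0.2451
  Item 2: 0.46 * 0.54 = 0.2484
  Item 3: 0.6 * 0.4 = 0.24
  Item 4: 0.59 * 0.41 = 0.2419
  Item 5: 0.51 * 0.49 = 0.2499
  Item 6: 0.79 * 0.21 = 0.1659
  Item 7: 0.27 * 0.73 = 0.1971
  Item 8: 0.76 * 0.24 = 0.1824
  Item 9: 0.77 * 0.23 = 0.1771
  Item 10: 0.49 * 0.51 = 0.2499
  Item 11: 0.61 * 0.39 = 0.2379
  Item 12: 0.53 * 0.47 = 0.2491
Sum(p_i * q_i) = 0.2451 + 0.2484 + 0.24 + 0.2419 + 0.2499 + 0.1659 + 0.1971 + 0.1824 + 0.1771 + 0.2499 + 0.2379 + 0.2491 = 2.6847
KR-20 = (k/(k-1)) * (1 - Sum(p_i*q_i) / Var_total)
= (12/11) * (1 - 2.6847/5.49)
= 1.0909 * 0.511
KR-20 = 0.5574

0.5574


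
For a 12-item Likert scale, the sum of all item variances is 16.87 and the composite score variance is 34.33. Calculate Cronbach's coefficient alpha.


alpha = (k/(k-1)) * (1 - sum(si^2)/s_total^2)
= (12/11) * (1 - 16.87/34.33)
alpha = 0.5548

0.5548


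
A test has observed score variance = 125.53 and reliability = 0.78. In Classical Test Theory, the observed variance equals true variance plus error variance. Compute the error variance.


var_true = rxx * var_obs = 0.78 * 125.53 = 97.9134
var_error = var_obs - var_true
var_error = 125.53 - 97.9134
var_error = 27.6166

27.6166


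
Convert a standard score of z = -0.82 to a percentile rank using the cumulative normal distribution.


CDF(z) = 0.5 * (1 + erf(z/sqrt(2)))
erf(-0.5798) = -0.5878
CDF = 0.2061
Percentile rank = 0.2061 * 100 = 20.61

20.61


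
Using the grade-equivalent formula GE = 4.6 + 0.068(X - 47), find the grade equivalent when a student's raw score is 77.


raw - median = 77 - 47 = 30
slope * diff = 0.068 * 30 = 2.04
GE = 4.6 + 2.04
GE = 6.64

6.64


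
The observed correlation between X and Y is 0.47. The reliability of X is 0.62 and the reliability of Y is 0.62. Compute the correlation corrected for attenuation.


r_corrected = rxy / sqrt(rxx * ryy)
= 0.47 / sqrt(0.62 * 0.62)
= 0.47 / sqrt(0.3844)
= 0.47 / 0.62
r_corrected = 0.7581

0.7581


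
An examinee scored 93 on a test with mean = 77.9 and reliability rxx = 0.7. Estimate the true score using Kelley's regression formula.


T_est = rxx * X + (1 - rxx) * mean
T_est = 0.7 * 93 + 0.3 * 77.9
T_est = 65.1 + 23.37
T_est = 88.47

88.47


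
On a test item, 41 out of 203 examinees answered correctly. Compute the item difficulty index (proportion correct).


Item difficulty p = number correct / total examinees
p = 41 / 203
p = 0.202

0.202


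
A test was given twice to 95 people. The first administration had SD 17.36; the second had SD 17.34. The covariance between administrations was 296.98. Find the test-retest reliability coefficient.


r = cov(X,Y) / (SD_X * SD_Y)
r = 296.98 / (17.36 * 17.34)
r = 296.98 / 301.0224
r = 0.9866

0.9866


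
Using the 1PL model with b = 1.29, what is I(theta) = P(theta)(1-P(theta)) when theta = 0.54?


P = 1/(1+exp(-(0.54-1.29))) = 0.3208
I = P*(1-P) = 0.3208 * 0.6792
I = 0.2179

0.2179


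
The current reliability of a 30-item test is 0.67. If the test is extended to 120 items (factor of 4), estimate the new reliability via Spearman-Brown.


r_new = (n * rxx) / (1 + (n-1) * rxx)
r_new = (4 * 0.67) / (1 + 3 * 0.67)
r_new = 2.68 / 3.01
r_new = 0.8904

0.8904


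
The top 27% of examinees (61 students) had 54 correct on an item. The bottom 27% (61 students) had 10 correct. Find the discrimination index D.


p_upper = 54/61 = 0.8852
p_lower = 10/61 = 0.1639
D = 0.8852 - 0.1639 = 0.7213

0.7213


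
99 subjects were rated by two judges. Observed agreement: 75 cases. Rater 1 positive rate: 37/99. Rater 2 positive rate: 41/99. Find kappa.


P_o = 75/99 = 0.757576
P_e = (37*41 + 62*58) / 9801 = 0.521681
kappa = (P_o - P_e) / (1 - P_e)
kappa = (0.757576 - 0.521681) / (1 - 0.521681)
kappa = 0.4932

0.4932


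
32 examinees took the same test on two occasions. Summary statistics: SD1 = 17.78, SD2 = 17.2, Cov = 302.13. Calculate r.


r = cov(X,Y) / (SD_X * SD_Y)
r = 302.13 / (17.78 * 17.2)
r = 302.13 / 305.816
r = 0.9879

0.9879


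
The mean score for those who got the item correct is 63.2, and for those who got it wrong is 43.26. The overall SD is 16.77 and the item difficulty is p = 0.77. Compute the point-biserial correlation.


q = 1 - p = 0.23
rpb = ((M1 - M0) / SD) * sqrt(p * q)
rpb = ((63.2 - 43.26) / 16.77) * sqrt(0.77 * 0.23)
rpb = 0.5004

0.5004


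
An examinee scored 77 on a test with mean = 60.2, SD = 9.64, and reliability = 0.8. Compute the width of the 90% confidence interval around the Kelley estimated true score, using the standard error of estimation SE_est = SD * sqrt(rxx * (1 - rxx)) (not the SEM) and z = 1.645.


True score estimate = 0.8*77 + 0.2*60.2 = 73.64
SE_est = SD * sqrt(rxx * (1 - rxx)) = 9.64 * sqrt(0.8 * 0.2) = 9.64 * sqrt(0.16) = 3.856
CI = T_est +/- z * SE_est, so width = 2 * z * SE_est = 2 * 1.645 * 3.856
Width = 12.6862

12.6862


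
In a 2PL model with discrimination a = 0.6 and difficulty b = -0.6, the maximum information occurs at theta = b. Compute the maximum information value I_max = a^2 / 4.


For 2PL, max info at theta = b = -0.6
I_max = a^2 / 4 = 0.6^2 / 4
= 0.36 / 4
I_max = 0.09

0.09


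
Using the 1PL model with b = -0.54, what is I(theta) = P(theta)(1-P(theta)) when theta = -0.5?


P = 1/(1+exp(-(-0.5--0.54))) = 0.51
I = P*(1-P) = 0.51 * 0.49
I = 0.2499

0.2499


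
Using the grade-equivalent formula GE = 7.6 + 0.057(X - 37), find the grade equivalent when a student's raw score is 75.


raw - median = 75 - 37 = 38
slope * diff = 0.057 * 38 = 2.166
GE = 7.6 + 2.166
GE = 9.766

9.766


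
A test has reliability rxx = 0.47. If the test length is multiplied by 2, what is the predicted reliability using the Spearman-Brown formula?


r_new = (n * rxx) / (1 + (n-1) * rxx)
r_new = (2 * 0.47) / (1 + 1 * 0.47)
r_new = 0.94 / 1.47
r_new = 0.6395

0.6395


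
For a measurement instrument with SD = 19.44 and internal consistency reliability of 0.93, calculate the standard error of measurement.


SEM = SD * sqrt(1 - rxx)
SEM = 19.44 * sqrt(1 - 0.93)
SEM = 19.44 * sqrt(0.07) = 19.44 * 0.264575
SEM = 5.1433

5.1433


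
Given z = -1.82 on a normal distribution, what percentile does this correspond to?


CDF(z) = 0.5 * (1 + erf(z/sqrt(2)))
erf(-1.2869) = -0.9312
CDF = 0.0344
Percentile rank = 0.0344 * 100 = 3.44

3.44


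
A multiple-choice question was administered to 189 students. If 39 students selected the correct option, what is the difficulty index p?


Item difficulty p = number correct / total examinees
p = 39 / 189
p = 0.2063

0.2063


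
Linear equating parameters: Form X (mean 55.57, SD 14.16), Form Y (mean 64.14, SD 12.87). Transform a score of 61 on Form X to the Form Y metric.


slope = SD_Y / SD_X = 12.87 / 14.16 ~ 0.9089
intercept = mean_Y - slope * mean_X = 64.14 - (12.87 / 14.16) * 55.57 ~ 13.6325
Y = slope * X + intercept. To avoid rounding drift from the rounded slope/intercept, evaluate the equivalent form Y = mean_Y + SD_Y * (X - mean_X) / SD_X at full precision:
Y = 64.14 + 12.87 * (61 - 55.57) / 14.16
Y = 64.14 + 12.87 * 5.43 / 14.16
Y = 64.14 + 69.8841 / 14.16
Y = 64.14 + 4.9353
Y = 69.0753

69.0753


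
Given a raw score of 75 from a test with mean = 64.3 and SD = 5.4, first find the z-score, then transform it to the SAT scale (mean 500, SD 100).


z = (X - mean) / SD = (75 - 64.3) / 5.4
z = 10.7 / 5.4
z = 1.9815
SAT-scale = SAT = 500 + 100z
Carry z at full precision (z = 10.7 / 5.4) into the conversion:
SAT-scale = 500 + 100 * (10.7 / 5.4) = 500 + 1070 / 5.4
SAT-scale = 500 + 198.1481
SAT-scale = 698.1481

698.1481


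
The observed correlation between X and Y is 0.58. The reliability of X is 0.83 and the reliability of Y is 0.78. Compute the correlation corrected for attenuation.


r_corrected = rxy / sqrt(rxx * ryy)
= 0.58 / sqrt(0.83 * 0.78)
= 0.58 / sqrt(0.6474)
= 0.58 / 0.804612
r_corrected = 0.7208

0.7208


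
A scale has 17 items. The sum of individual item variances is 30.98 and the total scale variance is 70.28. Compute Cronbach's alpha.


alpha = (k/(k-1)) * (1 - sum(si^2)/s_total^2)
= (17/16) * (1 - 30.98/70.28)
alpha = 0.5941

0.5941


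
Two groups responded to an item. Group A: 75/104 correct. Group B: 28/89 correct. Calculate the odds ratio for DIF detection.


Odds_A = 75/29 = 2.5862
Odds_B = 28/61 = 0.459
OR = Odds_A / Odds_B = 2.5862 / 0.459
Exactly, OR = (75 * 61) / (29 * 28) = 4575 / 812
OR = 5.6342

5.6342


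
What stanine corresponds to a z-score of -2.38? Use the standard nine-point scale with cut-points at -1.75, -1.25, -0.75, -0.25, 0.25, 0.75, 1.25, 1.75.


Stanine boundaries: [-1.75, -1.25, -0.75, -0.25, 0.25, 0.75, 1.25, 1.75]
z = -2.38
Check each boundary:
  z < -1.75
  z < -1.25
  z < -0.75
  z < -0.25
  z < 0.25
  z < 0.75
  z < 1.25
  z < 1.75
Highest qualifying boundary gives stanine = 1

1


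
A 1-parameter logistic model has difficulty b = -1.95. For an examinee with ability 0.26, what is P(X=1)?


theta - b = 0.26 - -1.95 = 2.21
exp(-(theta - b)) = exp(-2.21) = 0.1097
P = 1 / (1 + 0.1097)
P = 0.9011

0.9011


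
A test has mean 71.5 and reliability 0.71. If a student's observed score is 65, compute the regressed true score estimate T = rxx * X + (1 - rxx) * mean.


T_est = rxx * X + (1 - rxx) * mean
T_est = 0.71 * 65 + 0.29 * 71.5
T_est = 46.15 + 20.735
T_est = 66.885

66.885


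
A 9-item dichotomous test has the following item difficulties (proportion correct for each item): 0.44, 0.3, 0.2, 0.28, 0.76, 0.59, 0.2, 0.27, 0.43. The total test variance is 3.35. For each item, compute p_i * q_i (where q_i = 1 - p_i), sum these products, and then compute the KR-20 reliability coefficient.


For each item, compute p_i * q_i:
  Item 1: 0.44 * 0.56 = 0.2464
  Item 2: 0.3 * 0.7 = 0.21
  Item 3: 0.2 * 0.8 = 0.16
  Item 4: 0.28 * 0.72 = 0.2016
  Item 5: 0.76 * 0.24 = 0.1824
  Item 6: 0.59 * 0.41 = 0.2419
  Item 7: 0.2 * 0.8 = 0.16
  Item 8: 0.27 * 0.73 = 0.1971
  Item 9: 0.43 * 0.57 = 0.2451
Sum(p_i * q_i) = 0.2464 + 0.21 + 0.16 + 0.2016 + 0.1824 + 0.2419 + 0.16 + 0.1971 + 0.2451 = 1.8445
KR-20 = (k/(k-1)) * (1 - Sum(p_i*q_i) / Var_total)
= (9/8) * (1 - 1.8445/3.35)
= 1.125 * 0.4494
KR-20 = 0.5056

0.5056
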